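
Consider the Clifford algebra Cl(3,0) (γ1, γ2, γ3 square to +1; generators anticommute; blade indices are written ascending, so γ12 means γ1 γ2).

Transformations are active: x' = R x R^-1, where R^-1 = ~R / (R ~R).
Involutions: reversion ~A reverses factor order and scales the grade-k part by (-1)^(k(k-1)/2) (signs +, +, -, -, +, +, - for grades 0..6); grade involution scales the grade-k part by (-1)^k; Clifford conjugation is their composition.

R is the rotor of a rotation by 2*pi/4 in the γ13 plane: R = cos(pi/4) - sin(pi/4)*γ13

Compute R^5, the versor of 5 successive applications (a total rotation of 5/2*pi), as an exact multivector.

Because a rotor carries half the rotation angle, composing 5 copies of this γ13-plane rotor multiplies the phase: 5*(pi/4) = 5*pi/4, hence R^5 = cos(5*pi/4) - sin(5*pi/4)*γ13.
cos(5*pi/4) = -sqrt(2)/2 and sin(5*pi/4) = -sqrt(2)/2, so R^5 = -sqrt(2)/2 + sqrt(2)/2*γ13. The net rotation is 1/2*pi (after discarding 1 full turn, each of which contributes a factor -1 to the rotor); the rotor keeps the half-angle phase exactly.
Answer: -sqrt(2)/2 + sqrt(2)/2*γ13


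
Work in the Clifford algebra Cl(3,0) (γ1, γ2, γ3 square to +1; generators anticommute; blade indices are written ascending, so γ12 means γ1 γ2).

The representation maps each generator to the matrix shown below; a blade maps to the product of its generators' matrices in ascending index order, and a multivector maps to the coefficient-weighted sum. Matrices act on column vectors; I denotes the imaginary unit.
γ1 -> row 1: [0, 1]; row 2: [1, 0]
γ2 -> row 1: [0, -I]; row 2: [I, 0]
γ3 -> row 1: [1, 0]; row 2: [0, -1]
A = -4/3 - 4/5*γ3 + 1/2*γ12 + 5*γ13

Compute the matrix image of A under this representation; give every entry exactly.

Bivector images (products of the table entries): rho(γ12) = rho(γ1)rho(γ2) = row 1: [I, 0]; row 2: [0, -I]; rho(γ13) = rho(γ1)rho(γ3) = row 1: [0, -1]; row 2: [1, 0].
M = (-4/3)*1 + (-4/5)*rho(γ3) + (1/2)*rho(γ12) + (5)*rho(γ13), summed entrywise (1 is the identity matrix):
Answer: row 1: [-32/15 + I/2, -5]; row 2: [5, -8/15 - I/2]


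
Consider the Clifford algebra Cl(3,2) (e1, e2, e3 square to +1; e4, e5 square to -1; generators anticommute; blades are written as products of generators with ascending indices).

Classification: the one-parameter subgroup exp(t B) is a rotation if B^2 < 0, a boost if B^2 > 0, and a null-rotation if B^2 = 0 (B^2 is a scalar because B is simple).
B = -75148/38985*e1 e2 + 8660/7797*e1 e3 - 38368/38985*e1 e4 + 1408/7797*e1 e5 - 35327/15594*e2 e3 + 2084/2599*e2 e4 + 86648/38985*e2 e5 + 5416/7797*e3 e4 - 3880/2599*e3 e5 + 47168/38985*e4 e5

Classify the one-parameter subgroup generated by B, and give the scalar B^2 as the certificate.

B^2 term by term: the squares give (-75148/38985)^2*(e1 e2)^2 + (8660/7797)^2*(e1 e3)^2 + (-38368/38985)^2*(e1 e4)^2 + (1408/7797)^2*(e1 e5)^2 + (-35327/15594)^2*(e2 e3)^2 + (2084/2599)^2*(e2 e4)^2 + (86648/38985)^2*(e2 e5)^2 + (5416/7797)^2*(e3 e4)^2 + (-3880/2599)^2*(e3 e5)^2 + (47168/38985)^2*(e4 e5)^2 = 5647221904/1519830225*(-1) + 74995600/60793209*(-1) + 1472103424/1519830225*(+1) + 1982464/60793209*(+1) + 1247996929/243172836*(-1) + 4343056/6754801*(+1) + 7507875904/1519830225*(+1) + 29333056/60793209*(+1) + 15054400/6754801*(+1) + 2224820224/1519830225*(-1) = -9/4 (each basis 2-blade squares to minus the product of its generators' squares); cross terms between blades sharing an index anticommute and cancel; the commuting (index-disjoint) pairs give grade-4 terms 2*c*c'*(blade product), which cancel blade by blade — e1 e2 e3 e4: -814003136/303966045 - 36094880/20264403 + 1355426336/303966045 = 0; e1 e2 e3 e5: 116629696/20264403 - 300148672/60793209 - 49740416/60793209 = 0; e1 e2 e4 e5: -7089161728/1519830225 + 6649020928/1519830225 + 5868544/20264403 = 0; e1 e3 e4 e5: 163389952/60793209 - 59547136/20264403 + 15251456/60793209 = 0; e2 e3 e4 e5: -1666303936/303966045 + 16171840/6754801 + 938571136/303966045 = 0 — confirming B is simple. So B^2 = -9/4.
Answer: rotation, certificate B^2 = -9/4. Check the certificate: B^2 = -9/4, and that sign is decisive whatever form B takes.


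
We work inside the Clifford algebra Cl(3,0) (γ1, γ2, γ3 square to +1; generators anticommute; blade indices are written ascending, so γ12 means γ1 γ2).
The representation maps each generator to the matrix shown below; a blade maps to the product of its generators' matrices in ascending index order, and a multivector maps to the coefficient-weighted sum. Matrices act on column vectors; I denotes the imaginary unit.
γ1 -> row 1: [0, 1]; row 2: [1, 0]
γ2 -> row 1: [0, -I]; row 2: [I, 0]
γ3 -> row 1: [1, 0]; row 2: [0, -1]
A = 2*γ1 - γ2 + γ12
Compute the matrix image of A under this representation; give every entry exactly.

Bivector images (products of the table entries): rho(γ12) = rho(γ1)rho(γ2) = row 1: [I, 0]; row 2: [0, -I].
M = (2)*rho(γ1) + (-1)*rho(γ2) + (1)*rho(γ12), summed entrywise:
Answer: row 1: [I, 2 + I]; row 2: [2 - I, -I]


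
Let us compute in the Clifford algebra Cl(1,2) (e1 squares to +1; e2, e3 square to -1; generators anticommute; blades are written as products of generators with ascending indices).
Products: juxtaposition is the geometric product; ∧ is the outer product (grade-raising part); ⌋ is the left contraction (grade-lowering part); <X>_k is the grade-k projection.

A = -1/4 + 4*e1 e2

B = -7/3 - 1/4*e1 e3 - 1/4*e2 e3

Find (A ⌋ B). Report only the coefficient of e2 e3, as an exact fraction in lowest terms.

step 1: 7/12 + 1/16*e1 e3 + 1/16*e2 e3
Answer: 1/16


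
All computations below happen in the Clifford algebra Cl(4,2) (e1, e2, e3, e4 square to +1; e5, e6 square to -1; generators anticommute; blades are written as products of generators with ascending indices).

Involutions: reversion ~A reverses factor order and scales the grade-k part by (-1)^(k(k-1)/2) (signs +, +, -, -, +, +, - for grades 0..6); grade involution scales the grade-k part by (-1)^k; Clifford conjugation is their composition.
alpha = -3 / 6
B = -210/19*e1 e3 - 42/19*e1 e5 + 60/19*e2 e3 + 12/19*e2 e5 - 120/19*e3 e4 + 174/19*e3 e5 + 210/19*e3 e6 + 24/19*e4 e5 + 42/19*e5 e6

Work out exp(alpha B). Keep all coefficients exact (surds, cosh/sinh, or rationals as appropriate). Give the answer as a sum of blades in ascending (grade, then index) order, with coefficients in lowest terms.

B^2 term by term: the squares give (-210/19)^2*(e1 e3)^2 + (-42/19)^2*(e1 e5)^2 + (60/19)^2*(e2 e3)^2 + (12/19)^2*(e2 e5)^2 + (-120/19)^2*(e3 e4)^2 + (174/19)^2*(e3 e5)^2 + (210/19)^2*(e3 e6)^2 + (24/19)^2*(e4 e5)^2 + (42/19)^2*(e5 e6)^2 = 44100/361*(-1) + 1764/361*(+1) + 3600/361*(-1) + 144/361*(+1) + 14400/361*(-1) + 30276/361*(+1) + 44100/361*(+1) + 576/361*(+1) + 1764/361*(-1) = 36 (each basis 2-blade squares to minus the product of its generators' squares); cross terms between blades sharing an index anticommute and cancel; the commuting (index-disjoint) pairs give grade-4 terms 2*c*c'*(blade product), which cancel blade by blade — e1 e2 e3 e5: 5040/361 - 5040/361 = 0; e1 e3 e4 e5: -10080/361 + 10080/361 = 0; e1 e3 e5 e6: -17640/361 + 17640/361 = 0; e2 e3 e4 e5: 2880/361 - 2880/361 = 0; e2 e3 e5 e6: 5040/361 - 5040/361 = 0; e3 e4 e5 e6: -10080/361 + 10080/361 = 0 — confirming B is simple. So B^2 = 36.
B^2 = 36 — a positive square means the series sums to a boost: l = 6, alpha*l = -3, so exp(alpha B) = cosh(-3) + (sinh(-3)/6)*B = cosh(3) + (-sinh(3)/6)*B.
Answer: cosh(3) + 35*sinh(3)/19*e1 e3 + 7*sinh(3)/19*e1 e5 - 10*sinh(3)/19*e2 e3 - 2*sinh(3)/19*e2 e5 + 20*sinh(3)/19*e3 e4 - 29*sinh(3)/19*e3 e5 - 35*sinh(3)/19*e3 e6 - 4*sinh(3)/19*e4 e5 - 7*sinh(3)/19*e5 e6


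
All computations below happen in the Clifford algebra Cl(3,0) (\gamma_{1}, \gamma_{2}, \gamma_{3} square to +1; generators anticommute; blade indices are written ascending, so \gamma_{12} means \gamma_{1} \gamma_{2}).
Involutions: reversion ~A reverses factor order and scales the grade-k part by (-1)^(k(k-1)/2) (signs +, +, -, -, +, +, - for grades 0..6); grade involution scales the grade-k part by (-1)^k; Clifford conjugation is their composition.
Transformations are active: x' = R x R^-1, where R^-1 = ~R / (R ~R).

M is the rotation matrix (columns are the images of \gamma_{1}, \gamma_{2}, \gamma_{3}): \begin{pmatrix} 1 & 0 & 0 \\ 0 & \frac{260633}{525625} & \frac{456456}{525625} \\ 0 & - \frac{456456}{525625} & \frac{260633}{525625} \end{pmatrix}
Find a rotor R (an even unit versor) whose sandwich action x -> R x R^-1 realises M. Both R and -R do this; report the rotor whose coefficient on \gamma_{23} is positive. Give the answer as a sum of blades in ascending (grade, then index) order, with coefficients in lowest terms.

Method: write R = a + b12*\gamma_{12} + b13*\gamma_{13} + b23*\gamma_{23} with a^2 + b12^2 + b13^2 + b23^2 = 1 (so R^-1 = ~R). Expanding the columns R e_j ~R gives tr M = 4a^2 - 1 and, from the antisymmetric part, M21 - M12 = -4a*b12, M13 - M31 = 4a*b13, M32 - M23 = -4a*b23.
Here tr M = \frac{1046891}{525625}, so a^2 = (1 + tr M)/4 = \frac{393129}{525625} and a = ±\frac{627}{725}. Taking a = \frac{627}{725}: M21 - M12 = 0, M13 - M31 = 0, M32 - M23 = -\frac{912912}{525625}, giving b12 = 0, b13 = 0, b23 = \frac{364}{725}, i.e. R = \frac{627}{725} + \frac{364}{725} \gamma_{23}.
Its \gamma_{23} coefficient is already positive.
Answer: \frac{627}{725} + \frac{364}{725} \gamma_{23}. Note: both R and -R realise this M (trace \frac{1046891}{525625}); the covering map identifies them, and the \gamma_{23}-coefficient sign is the tie-breaker.


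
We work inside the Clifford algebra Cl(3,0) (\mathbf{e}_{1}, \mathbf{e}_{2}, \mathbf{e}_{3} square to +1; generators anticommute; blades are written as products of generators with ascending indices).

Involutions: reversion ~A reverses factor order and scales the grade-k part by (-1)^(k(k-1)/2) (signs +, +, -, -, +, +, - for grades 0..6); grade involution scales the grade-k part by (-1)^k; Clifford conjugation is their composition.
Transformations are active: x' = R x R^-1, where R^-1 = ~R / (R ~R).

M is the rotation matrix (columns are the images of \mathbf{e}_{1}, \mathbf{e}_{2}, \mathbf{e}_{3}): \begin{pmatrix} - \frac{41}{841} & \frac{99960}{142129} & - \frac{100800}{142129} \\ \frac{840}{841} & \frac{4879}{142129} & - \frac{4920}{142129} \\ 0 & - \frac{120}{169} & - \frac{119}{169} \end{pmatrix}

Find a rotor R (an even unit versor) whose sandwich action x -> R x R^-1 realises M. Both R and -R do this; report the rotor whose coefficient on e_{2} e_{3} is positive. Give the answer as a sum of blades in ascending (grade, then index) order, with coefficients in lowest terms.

Method: write R = a + b12*e_{1} e_{2} + b13*e_{1} e_{3} + b23*e_{2} e_{3} with a^2 + b12^2 + b13^2 + b23^2 = 1 (so R^-1 = ~R). Expanding the columns R e_j ~R gives tr M = 4a^2 - 1 and, from the antisymmetric part, M21 - M12 = -4a*b12, M13 - M31 = 4a*b13, M32 - M23 = -4a*b23.
Here tr M = -\frac{102129}{142129}, so a^2 = (1 + tr M)/4 = \frac{10000}{142129} and a = ±\frac{100}{377}. Taking a = \frac{100}{377}: M21 - M12 = \frac{42000}{142129}, M13 - M31 = -\frac{100800}{142129}, M32 - M23 = -\frac{96000}{142129}, giving b12 = -\frac{105}{377}, b13 = -\frac{252}{377}, b23 = \frac{240}{377}, i.e. R = \frac{100}{377} - \frac{105}{377} e_{1} e_{2} - \frac{252}{377} e_{1} e_{3} + \frac{240}{377} e_{2} e_{3}.
Its e_{2} e_{3} coefficient is already positive.
Answer: \frac{100}{377} - \frac{105}{377} e_{1} e_{2} - \frac{252}{377} e_{1} e_{3} + \frac{240}{377} e_{2} e_{3}. Note: both R and -R realise this M (trace -\frac{102129}{142129}); the covering map identifies them, and the e_{2} e_{3}-coefficient sign is the tie-breaker.


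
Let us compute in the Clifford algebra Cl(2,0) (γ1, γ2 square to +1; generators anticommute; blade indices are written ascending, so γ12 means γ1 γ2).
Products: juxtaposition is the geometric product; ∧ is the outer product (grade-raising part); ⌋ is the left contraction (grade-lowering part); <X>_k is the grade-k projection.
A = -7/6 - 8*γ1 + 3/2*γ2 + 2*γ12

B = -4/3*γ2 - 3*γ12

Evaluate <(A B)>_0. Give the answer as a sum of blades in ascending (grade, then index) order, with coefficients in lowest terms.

step 1: 4 + 11/6*γ1 + 230/9*γ2 + 85/6*γ12
step 2: 4
Answer: 4


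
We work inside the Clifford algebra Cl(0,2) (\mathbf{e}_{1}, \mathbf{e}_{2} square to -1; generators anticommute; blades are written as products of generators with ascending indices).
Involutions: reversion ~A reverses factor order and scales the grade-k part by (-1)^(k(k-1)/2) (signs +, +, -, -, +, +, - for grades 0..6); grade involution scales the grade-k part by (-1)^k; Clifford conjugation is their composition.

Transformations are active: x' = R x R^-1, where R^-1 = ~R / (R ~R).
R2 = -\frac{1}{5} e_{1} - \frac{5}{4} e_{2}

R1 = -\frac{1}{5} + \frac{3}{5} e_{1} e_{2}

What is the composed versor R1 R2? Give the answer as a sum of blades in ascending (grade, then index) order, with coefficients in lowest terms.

Distribute over the terms of R1 (each basis-blade product reordered to ascending indices, repeated generators contracted through their squares):
(-\frac{1}{5}) R2 = \frac{1}{25} e_{1} + \frac{1}{4} e_{2}
(\frac{3}{5} e_{1} e_{2}) R2 = \frac{3}{4} e_{1} - \frac{3}{25} e_{2}
Summing the partial products and collecting blades:
Answer: \frac{79}{100} e_{1} + \frac{13}{100} e_{2}


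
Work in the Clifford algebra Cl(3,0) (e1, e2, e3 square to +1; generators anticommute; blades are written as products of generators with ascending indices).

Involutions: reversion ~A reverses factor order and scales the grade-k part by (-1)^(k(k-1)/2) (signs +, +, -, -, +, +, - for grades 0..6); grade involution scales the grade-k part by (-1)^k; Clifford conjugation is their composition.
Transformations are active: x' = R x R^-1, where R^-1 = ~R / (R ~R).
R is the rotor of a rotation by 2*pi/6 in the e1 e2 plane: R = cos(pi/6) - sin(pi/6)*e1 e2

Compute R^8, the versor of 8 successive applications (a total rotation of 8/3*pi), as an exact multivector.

Because a rotor carries half the rotation angle, composing 8 copies of this e1 e2-plane rotor multiplies the phase: 8*(pi/6) = 4*pi/3, hence R^8 = cos(4*pi/3) - sin(4*pi/3)*e1 e2.
cos(4*pi/3) = -1/2 and sin(4*pi/3) = -sqrt(3)/2, so R^8 = -1/2 + sqrt(3)/2*e1 e2. The net rotation is 2/3*pi (after discarding 1 full turn, each of which contributes a factor -1 to the rotor); the rotor keeps the half-angle phase exactly.
Answer: -1/2 + sqrt(3)/2*e1 e2


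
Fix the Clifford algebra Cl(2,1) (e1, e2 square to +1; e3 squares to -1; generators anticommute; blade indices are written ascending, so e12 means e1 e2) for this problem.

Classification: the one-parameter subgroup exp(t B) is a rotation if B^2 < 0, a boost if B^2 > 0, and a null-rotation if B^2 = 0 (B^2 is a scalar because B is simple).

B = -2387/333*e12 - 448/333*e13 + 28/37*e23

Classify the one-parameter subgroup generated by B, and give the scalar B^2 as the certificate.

B^2 term by term: the squares give (-2387/333)^2*(e12)^2 + (-448/333)^2*(e13)^2 + (28/37)^2*(e23)^2 = 5697769/110889*(-1) + 200704/110889*(+1) + 784/1369*(+1) = -49 (each basis 2-blade squares to minus the product of its generators' squares); cross terms between blades sharing an index anticommute and cancel. So B^2 = -49.
Answer: rotation, certificate B^2 = -49. No conjugation can change B^2 = -49; the sign gives the class.


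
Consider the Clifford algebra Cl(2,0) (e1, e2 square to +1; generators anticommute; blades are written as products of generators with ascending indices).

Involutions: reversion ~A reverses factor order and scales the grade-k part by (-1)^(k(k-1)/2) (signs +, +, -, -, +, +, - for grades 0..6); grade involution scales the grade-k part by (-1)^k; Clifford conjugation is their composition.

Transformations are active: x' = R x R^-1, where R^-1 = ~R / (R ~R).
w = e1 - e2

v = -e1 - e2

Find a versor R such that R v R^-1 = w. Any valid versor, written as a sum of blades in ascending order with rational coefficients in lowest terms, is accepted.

The midline construction: v and w both square to 2, so reflecting in their sum -2*e2 exchanges them.
Answer: -2*e2


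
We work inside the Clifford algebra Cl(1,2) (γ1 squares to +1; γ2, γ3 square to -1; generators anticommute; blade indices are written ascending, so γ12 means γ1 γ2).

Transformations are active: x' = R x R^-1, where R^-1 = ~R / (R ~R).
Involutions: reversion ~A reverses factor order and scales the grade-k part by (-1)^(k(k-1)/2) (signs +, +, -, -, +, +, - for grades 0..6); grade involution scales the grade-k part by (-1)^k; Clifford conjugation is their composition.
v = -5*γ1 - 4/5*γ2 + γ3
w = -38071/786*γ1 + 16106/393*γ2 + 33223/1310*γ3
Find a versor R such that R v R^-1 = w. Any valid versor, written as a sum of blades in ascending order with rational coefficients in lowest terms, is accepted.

R = v + w = -42001/786*γ1 + 78958/1965*γ2 + 34533/1310*γ3 works: the equal norms (584/25) guarantee its sandwich swaps v into w.
Answer: -42001/786*γ1 + 78958/1965*γ2 + 34533/1310*γ3


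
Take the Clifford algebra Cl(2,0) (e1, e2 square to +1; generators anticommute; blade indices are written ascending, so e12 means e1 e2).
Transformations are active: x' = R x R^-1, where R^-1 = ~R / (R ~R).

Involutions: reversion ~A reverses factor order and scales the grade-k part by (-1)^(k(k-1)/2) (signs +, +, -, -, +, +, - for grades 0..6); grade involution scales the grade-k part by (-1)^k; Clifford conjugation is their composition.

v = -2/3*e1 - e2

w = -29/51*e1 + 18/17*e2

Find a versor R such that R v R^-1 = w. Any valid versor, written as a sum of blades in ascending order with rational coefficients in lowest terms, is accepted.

Since q(v) = q(w) = 13/9, the sum R = v + w = -21/17*e1 + 1/17*e2 does the job whenever invertible.
Answer: -21/17*e1 + 1/17*e2


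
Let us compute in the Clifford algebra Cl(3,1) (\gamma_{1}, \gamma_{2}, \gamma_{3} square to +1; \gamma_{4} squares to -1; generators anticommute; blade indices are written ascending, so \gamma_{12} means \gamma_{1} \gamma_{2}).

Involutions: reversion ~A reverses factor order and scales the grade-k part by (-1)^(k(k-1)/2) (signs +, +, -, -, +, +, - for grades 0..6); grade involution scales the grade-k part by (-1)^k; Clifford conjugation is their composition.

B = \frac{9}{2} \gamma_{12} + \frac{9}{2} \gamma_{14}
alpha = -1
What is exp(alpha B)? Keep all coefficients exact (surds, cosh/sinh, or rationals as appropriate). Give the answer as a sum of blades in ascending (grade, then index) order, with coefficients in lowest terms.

B^2 term by term: the squares give (\frac{9}{2})^2*(\gamma_{12})^2 + (\frac{9}{2})^2*(\gamma_{14})^2 = \frac{81}{4}*(-1) + \frac{81}{4}*(+1) = 0 (each basis 2-blade squares to minus the product of its generators' squares); cross terms between blades sharing an index anticommute and cancel. So B^2 = 0.
B^2 = 0, so the series truncates immediately: exp(alpha B) = 1 + alpha B (parabolic case).
Answer: 1 - \frac{9}{2} \gamma_{12} - \frac{9}{2} \gamma_{14}


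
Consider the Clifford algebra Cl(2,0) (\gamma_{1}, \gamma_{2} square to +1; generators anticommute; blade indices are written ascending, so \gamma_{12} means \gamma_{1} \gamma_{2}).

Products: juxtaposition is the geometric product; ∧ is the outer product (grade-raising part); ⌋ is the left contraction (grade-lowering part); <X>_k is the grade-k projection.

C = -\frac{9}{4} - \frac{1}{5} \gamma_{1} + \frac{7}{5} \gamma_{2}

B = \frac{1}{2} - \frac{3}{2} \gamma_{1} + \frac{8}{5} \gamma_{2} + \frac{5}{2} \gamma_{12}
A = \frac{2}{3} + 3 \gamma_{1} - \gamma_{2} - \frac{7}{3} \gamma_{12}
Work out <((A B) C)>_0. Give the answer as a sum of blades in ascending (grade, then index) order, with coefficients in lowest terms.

step 1: \frac{1}{15} - \frac{11}{15} \gamma_{1} + \frac{137}{30} \gamma_{2} + \frac{19}{5} \gamma_{12}
step 2: \frac{639}{100} + \frac{2087}{300} \gamma_{1} - \frac{5653}{600} \gamma_{2} - \frac{2599}{300} \gamma_{12}
step 3: \frac{639}{100}
Answer: \frac{639}{100}


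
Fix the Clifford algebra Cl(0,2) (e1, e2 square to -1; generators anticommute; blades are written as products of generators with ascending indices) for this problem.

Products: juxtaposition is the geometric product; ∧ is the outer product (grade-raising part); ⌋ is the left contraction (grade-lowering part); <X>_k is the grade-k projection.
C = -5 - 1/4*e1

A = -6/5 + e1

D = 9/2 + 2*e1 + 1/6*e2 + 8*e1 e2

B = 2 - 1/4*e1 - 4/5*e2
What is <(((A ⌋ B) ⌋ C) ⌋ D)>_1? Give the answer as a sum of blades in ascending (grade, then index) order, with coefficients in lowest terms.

step 1: -43/20 + 3/10*e1 + 24/25*e2
step 2: 433/40 + 43/80*e1
step 3: 3811/80 + 433/20*e1 - 599/240*e2 + 433/5*e1 e2
step 4: 433/20*e1 - 599/240*e2
Answer: 433/20*e1 - 599/240*e2


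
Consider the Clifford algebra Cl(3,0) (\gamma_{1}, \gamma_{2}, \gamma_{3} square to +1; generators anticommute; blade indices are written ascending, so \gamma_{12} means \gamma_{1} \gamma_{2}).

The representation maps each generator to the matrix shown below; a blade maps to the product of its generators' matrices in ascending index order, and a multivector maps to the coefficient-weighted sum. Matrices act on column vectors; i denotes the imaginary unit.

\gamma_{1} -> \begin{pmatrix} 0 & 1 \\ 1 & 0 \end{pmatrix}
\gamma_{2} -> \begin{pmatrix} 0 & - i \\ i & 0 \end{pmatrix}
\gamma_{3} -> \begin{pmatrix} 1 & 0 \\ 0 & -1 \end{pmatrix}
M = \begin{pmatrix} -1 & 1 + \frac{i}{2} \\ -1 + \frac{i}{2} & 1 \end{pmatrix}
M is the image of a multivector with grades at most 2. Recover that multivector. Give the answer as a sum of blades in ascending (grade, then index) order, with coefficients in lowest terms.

Method: 1, rho(\gamma_{1}), rho(\gamma_{2}), rho(\gamma_{3}) form a trace-orthogonal basis of the 2x2 complex matrices (tr(X Y) = 2 if X = Y, else 0), so M = m0*1 + m1*rho(\gamma_{1}) + m2*rho(\gamma_{2}) + m3*rho(\gamma_{3}) with m0 = tr(M)/2 = 0, m1 = tr(M rho(\gamma_{1}))/2 = \frac{i}{2}, m2 = tr(M rho(\gamma_{2}))/2 = i, m3 = tr(M rho(\gamma_{3}))/2 = -1.
Multiplying table entries, the bivector images are rho(\gamma_{12}) = i*rho(\gamma_{3}), rho(\gamma_{13}) = -i*rho(\gamma_{2}), rho(\gamma_{23}) = i*rho(\gamma_{1}); with real blade coefficients the real parts of m0..m3 are the coefficients of 1, \gamma_{1}, \gamma_{2}, \gamma_{3} and the imaginary parts give the bivectors (\gamma_{23}: Im m1, \gamma_{13}: -Im m2, \gamma_{12}: Im m3).
Answer: -\gamma_{3} - \gamma_{13} + \frac{1}{2} \gamma_{23}


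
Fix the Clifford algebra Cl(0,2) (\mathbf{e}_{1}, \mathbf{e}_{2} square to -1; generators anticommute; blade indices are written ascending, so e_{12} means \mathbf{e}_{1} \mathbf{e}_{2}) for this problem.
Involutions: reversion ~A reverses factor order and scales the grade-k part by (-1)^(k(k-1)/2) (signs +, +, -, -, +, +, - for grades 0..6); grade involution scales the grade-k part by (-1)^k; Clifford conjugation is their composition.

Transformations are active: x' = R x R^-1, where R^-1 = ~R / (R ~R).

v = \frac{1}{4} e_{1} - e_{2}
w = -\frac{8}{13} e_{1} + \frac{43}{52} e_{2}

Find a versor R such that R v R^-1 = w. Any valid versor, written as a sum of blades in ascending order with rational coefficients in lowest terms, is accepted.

Key observation: q(v) = q(w) = -\frac{17}{16} (sandwiches preserve the norm), so R = v + w = -\frac{19}{52} e_{1} - \frac{9}{52} e_{2} works whenever it is invertible — the component of v along it is kept and (v - w)/2 reverses, sending v to w.
Answer: -\frac{19}{52} e_{1} - \frac{9}{52} e_{2}


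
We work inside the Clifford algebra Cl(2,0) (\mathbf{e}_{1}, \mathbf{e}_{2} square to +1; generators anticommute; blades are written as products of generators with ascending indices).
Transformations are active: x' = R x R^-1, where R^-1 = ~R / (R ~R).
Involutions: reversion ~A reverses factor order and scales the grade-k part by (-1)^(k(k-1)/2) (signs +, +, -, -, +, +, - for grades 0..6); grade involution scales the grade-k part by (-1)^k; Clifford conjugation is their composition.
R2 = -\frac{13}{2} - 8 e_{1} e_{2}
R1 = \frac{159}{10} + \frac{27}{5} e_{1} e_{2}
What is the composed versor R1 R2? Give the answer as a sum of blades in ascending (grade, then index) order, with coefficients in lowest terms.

Distribute over the terms of R1 (each basis-blade product reordered to ascending indices, repeated generators contracted through their squares):
(\frac{159}{10}) R2 = -\frac{2067}{20} - \frac{636}{5} e_{1} e_{2}
(\frac{27}{5} e_{1} e_{2}) R2 = \frac{216}{5} - \frac{351}{10} e_{1} e_{2}
Summing the partial products and collecting blades:
Answer: -\frac{1203}{20} - \frac{1623}{10} e_{1} e_{2}


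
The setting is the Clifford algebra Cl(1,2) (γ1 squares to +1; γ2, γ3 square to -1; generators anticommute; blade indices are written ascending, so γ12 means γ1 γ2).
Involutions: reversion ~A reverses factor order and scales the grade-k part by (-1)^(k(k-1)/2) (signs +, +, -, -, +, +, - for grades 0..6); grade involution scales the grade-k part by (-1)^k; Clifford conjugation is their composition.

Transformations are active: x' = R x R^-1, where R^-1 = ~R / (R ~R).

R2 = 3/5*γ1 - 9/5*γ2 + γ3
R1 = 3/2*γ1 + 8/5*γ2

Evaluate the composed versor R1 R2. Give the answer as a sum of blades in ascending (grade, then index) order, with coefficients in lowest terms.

Distribute over the terms of R1 (each basis-blade product reordered to ascending indices, repeated generators contracted through their squares):
(3/2*γ1) R2 = 9/10 - 27/10*γ12 + 3/2*γ13
(8/5*γ2) R2 = 72/25 - 24/25*γ12 + 8/5*γ23
Summing the partial products and collecting blades:
Answer: 189/50 - 183/50*γ12 + 3/2*γ13 + 8/5*γ23


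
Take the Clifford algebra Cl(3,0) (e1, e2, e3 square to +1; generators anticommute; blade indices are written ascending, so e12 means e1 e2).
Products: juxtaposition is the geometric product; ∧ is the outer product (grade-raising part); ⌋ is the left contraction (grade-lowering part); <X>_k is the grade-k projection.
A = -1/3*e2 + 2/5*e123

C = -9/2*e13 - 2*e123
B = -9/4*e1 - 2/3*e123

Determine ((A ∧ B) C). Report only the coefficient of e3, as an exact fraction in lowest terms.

step 1: -3/4*e12
step 2: -3/2*e3 - 27/8*e23
Answer: -3/2


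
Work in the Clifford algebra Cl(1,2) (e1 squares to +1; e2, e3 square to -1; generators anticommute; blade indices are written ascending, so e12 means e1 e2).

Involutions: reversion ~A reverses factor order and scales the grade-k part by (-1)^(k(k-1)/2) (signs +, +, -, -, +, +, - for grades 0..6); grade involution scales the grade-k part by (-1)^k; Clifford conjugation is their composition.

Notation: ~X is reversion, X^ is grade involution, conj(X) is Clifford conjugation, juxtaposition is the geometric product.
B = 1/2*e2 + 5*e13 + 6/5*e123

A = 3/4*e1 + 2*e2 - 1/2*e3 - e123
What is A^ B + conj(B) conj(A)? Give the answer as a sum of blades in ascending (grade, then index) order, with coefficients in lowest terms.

first term: -1/5 + 5/2*e1 - 5*e2 - 15/4*e3 - 39/40*e12 - 19/10*e13 - 23/20*e23 + 10*e123
second term: 1/5 + 5/2*e1 - 5*e2 - 15/4*e3 - 39/40*e12 - 19/10*e13 - 23/20*e23 - 10*e123
Answer: 5*e1 - 10*e2 - 15/2*e3 - 39/20*e12 - 19/5*e13 - 23/10*e23


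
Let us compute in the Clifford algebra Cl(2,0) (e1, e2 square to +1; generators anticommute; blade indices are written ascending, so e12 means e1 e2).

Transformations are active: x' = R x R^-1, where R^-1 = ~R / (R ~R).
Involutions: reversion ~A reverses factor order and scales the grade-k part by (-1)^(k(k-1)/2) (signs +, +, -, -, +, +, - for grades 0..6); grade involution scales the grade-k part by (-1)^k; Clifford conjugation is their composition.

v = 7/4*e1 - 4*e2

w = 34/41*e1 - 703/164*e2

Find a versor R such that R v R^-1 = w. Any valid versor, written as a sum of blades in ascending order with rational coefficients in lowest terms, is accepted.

The midline construction: v and w both square to 305/16, so reflecting in their sum 423/164*e1 - 1359/164*e2 exchanges them.
Answer: 423/164*e1 - 1359/164*e2


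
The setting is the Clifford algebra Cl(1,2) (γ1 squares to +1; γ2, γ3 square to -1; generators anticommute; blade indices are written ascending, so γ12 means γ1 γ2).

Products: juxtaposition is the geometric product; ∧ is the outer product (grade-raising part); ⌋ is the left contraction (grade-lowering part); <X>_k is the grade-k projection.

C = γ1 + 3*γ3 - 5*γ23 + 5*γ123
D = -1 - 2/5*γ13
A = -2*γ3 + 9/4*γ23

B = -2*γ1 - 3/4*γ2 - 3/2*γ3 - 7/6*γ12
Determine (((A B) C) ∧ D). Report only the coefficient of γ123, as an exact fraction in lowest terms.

step 1: -3 + 27/8*γ2 - 27/16*γ3 - 53/8*γ13 - 3/2*γ23 - 13/6*γ123
step 2: 403/48 + 325/24*γ1 + 737/16*γ2 + 29/2*γ3 + 715/16*γ12 + 297/16*γ13 + 551/24*γ23 - 33/2*γ123
step 3: -403/48 - 325/24*γ1 - 737/16*γ2 - 29/2*γ3 - 715/16*γ12 - 5261/240*γ13 - 551/24*γ23 + 1397/40*γ123
Answer: 1397/40


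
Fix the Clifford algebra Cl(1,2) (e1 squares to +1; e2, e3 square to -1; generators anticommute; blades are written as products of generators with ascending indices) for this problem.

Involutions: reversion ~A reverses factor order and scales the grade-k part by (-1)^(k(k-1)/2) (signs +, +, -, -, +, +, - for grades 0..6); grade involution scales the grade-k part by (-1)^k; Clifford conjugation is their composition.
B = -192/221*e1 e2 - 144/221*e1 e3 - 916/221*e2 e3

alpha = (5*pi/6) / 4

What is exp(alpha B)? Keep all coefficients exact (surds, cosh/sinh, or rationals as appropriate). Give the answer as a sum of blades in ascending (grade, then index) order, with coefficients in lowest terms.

B^2 term by term: the squares give (-192/221)^2*(e1 e2)^2 + (-144/221)^2*(e1 e3)^2 + (-916/221)^2*(e2 e3)^2 = 36864/48841*(+1) + 20736/48841*(+1) + 839056/48841*(-1) = -16 (each basis 2-blade squares to minus the product of its generators' squares); cross terms between blades sharing an index anticommute and cancel. So B^2 = -16.
B^2 = -16 — circular case — the even/odd split gives cos and sin: l = 4, alpha*l = 5*pi/6, so exp(alpha B) = cos(5*pi/6) + (sin(5*pi/6)/4)*B = -sqrt(3)/2 + (1/8)*B.
Answer: -sqrt(3)/2 - 24/221*e1 e2 - 18/221*e1 e3 - 229/442*e2 e3


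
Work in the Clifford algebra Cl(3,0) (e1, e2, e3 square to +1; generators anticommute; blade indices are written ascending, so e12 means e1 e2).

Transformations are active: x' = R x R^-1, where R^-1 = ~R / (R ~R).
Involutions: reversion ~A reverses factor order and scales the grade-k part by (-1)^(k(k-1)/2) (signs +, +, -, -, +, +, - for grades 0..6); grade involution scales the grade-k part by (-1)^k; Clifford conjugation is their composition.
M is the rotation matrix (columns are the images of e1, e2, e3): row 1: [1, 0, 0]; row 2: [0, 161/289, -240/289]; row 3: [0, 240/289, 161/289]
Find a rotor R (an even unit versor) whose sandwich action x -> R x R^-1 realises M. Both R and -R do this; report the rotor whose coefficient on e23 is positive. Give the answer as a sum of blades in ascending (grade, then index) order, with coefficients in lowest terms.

Method: write R = a + b12*e12 + b13*e13 + b23*e23 with a^2 + b12^2 + b13^2 + b23^2 = 1 (so R^-1 = ~R). Expanding the columns R e_j ~R gives tr M = 4a^2 - 1 and, from the antisymmetric part, M21 - M12 = -4a*b12, M13 - M31 = 4a*b13, M32 - M23 = -4a*b23.
Here tr M = 611/289, so a^2 = (1 + tr M)/4 = 225/289 and a = ±15/17. Taking a = 15/17: M21 - M12 = 0, M13 - M31 = 0, M32 - M23 = 480/289, giving b12 = 0, b13 = 0, b23 = -8/17, i.e. R = 15/17 - 8/17*e23.
Its e23 coefficient is negative, so report the other preimage -R.
Answer: -15/17 + 8/17*e23. Recall the cover is two-to-one: with M of trace 611/289, both preimages act alike, and the stated e23 sign chooses the sheet.


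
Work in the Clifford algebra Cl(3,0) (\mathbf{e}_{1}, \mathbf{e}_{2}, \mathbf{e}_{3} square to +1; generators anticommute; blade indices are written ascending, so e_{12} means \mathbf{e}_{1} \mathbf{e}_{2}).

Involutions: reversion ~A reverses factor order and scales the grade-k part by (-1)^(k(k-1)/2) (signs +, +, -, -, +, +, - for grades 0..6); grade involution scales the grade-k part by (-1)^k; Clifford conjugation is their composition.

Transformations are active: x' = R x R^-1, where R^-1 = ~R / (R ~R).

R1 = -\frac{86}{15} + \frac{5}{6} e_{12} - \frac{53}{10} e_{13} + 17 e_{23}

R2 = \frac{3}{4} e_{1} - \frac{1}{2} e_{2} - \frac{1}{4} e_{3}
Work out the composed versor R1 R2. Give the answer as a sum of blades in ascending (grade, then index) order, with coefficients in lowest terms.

Distribute over the terms of R2 (each basis-blade product reordered to ascending indices, repeated generators contracted through their squares):
R1 (\frac{3}{4} e_{1}) = -\frac{43}{10} e_{1} - \frac{5}{8} e_{2} + \frac{159}{40} e_{3} + \frac{51}{4} e_{123}
R1 (-\frac{1}{2} e_{2}) = -\frac{5}{12} e_{1} + \frac{43}{15} e_{2} + \frac{17}{2} e_{3} - \frac{53}{20} e_{123}
R1 (-\frac{1}{4} e_{3}) = \frac{53}{40} e_{1} - \frac{17}{4} e_{2} + \frac{43}{30} e_{3} - \frac{5}{24} e_{123}
Summing the partial products and collecting blades:
Answer: -\frac{407}{120} e_{1} - \frac{241}{120} e_{2} + \frac{1669}{120} e_{3} + \frac{1187}{120} e_{123}


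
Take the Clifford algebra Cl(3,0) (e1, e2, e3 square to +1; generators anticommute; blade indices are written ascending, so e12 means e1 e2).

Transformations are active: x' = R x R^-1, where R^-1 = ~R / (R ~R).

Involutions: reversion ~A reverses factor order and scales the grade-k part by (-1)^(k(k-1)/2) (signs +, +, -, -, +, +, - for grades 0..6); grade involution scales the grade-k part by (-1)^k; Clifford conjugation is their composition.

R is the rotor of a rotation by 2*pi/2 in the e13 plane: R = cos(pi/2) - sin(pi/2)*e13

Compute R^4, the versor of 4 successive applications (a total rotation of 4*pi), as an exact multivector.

The rotor phase is half the rotation angle and phases add under composition, so 4 steps in the e13 plane accumulate phase 4*(pi/2) = 2*pi: R^4 = cos(2*pi) - sin(2*pi)*e13.
cos(2*pi) = 1 and sin(2*pi) = 0, so R^4 = 1. The total rotation 4*pi is 2 full turns, so every vector returns to itself, yet the rotor is +1, back on the identity sheet (an even number of 2*pi turns).
Answer: 1


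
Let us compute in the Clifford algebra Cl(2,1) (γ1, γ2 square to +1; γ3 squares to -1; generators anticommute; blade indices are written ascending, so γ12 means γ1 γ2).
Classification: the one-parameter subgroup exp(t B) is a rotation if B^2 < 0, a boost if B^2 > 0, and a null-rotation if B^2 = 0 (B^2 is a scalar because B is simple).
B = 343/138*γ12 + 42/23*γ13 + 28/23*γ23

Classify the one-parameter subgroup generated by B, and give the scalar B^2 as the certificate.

B^2 term by term: the squares give (343/138)^2*(γ12)^2 + (42/23)^2*(γ13)^2 + (28/23)^2*(γ23)^2 = 117649/19044*(-1) + 1764/529*(+1) + 784/529*(+1) = -49/36 (each basis 2-blade squares to minus the product of its generators' squares); cross terms between blades sharing an index anticommute and cancel. So B^2 = -49/36.
Answer: rotation, certificate B^2 = -49/36. The invariant at work: B^2 = -49/36 is unchanged by conjugation, hence its sign classifies the subgroup whatever basis B is written in.


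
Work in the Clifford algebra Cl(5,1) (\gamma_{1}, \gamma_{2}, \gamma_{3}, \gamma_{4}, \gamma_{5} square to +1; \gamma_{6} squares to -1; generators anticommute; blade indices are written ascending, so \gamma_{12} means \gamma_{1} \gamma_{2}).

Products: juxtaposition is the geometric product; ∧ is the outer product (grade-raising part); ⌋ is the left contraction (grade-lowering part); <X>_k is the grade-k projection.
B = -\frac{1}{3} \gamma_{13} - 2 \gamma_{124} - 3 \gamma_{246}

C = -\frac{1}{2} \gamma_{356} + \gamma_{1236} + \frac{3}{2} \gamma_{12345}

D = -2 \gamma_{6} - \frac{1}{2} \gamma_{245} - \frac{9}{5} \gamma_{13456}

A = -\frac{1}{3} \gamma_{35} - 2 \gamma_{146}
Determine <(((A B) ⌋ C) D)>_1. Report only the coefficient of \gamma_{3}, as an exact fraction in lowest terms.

step 1: 6 \gamma_{12} - \frac{1}{9} \gamma_{15} - 4 \gamma_{26} + \frac{2}{3} \gamma_{346} - \frac{2}{3} \gamma_{12345} - \gamma_{23456}
step 2: -1 + 4 \gamma_{13} - 6 \gamma_{36} - \frac{1}{6} \gamma_{234} - 9 \gamma_{345}
step 3: -12 \gamma_{3} + 2 \gamma_{6} + \frac{81}{5} \gamma_{16} + \frac{9}{2} \gamma_{23} + \frac{1}{12} \gamma_{35} - 8 \gamma_{136} + \frac{54}{5} \gamma_{145} + \frac{1}{2} \gamma_{245} + \frac{36}{5} \gamma_{456} + \frac{3}{10} \gamma_{1256} + \frac{1}{3} \gamma_{2346} + 18 \gamma_{3456} + 2 \gamma_{12345} + \frac{9}{5} \gamma_{13456} + 3 \gamma_{23456}
step 4: -12 \gamma_{3} + 2 \gamma_{6}
Answer: -12


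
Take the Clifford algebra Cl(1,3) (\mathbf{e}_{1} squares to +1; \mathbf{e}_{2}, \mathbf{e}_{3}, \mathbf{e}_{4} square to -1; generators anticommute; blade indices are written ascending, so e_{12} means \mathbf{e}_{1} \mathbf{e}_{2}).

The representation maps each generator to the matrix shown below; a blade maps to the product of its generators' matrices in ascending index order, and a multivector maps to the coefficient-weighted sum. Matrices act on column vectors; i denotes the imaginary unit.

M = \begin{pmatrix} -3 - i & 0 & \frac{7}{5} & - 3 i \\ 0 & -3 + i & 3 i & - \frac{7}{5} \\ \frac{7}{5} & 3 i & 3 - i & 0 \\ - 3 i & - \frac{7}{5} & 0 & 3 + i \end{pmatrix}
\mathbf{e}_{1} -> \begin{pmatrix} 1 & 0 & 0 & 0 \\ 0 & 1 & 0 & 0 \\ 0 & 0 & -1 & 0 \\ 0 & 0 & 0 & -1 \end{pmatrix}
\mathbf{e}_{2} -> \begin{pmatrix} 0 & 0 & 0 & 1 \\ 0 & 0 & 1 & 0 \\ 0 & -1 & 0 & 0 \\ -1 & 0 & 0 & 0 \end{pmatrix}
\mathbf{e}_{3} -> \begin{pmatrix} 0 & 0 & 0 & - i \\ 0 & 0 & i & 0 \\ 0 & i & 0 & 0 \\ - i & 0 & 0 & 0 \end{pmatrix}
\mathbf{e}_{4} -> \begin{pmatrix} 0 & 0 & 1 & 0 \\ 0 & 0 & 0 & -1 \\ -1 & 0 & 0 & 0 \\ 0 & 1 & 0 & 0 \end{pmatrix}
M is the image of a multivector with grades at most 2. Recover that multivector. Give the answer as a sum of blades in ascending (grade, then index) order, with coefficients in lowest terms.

Method: the blade images are trace-orthogonal — tr(rho(e_A) rho(e_B)^-1) = 4 if A = B and 0 otherwise — and rho(e_A)^-1 = (e_A)^2 * rho(e_A) with (e_A)^2 = +1 or -1, so the coefficient of e_A in the preimage is (e_A)^2 * tr(M rho(e_A))/4.
Nonzero projections over blades of grade <= 2: e_{1}: (e_{1})^2 = +1, tr(M rho(e_{1})) = -12, coefficient -3; e_{3}: (e_{3})^2 = -1, tr(M rho(e_{3})) = -12, coefficient 3; e_{14}: (e_{14})^2 = +1, tr(M rho(e_{14})) = \frac{28}{5}, coefficient \frac{7}{5}; e_{23}: (e_{23})^2 = -1, tr(M rho(e_{23})) = -4, coefficient 1. Every other blade of grade <= 2 projects to 0.
Answer: -3 e_{1} + 3 e_{3} + \frac{7}{5} e_{14} + e_{23}


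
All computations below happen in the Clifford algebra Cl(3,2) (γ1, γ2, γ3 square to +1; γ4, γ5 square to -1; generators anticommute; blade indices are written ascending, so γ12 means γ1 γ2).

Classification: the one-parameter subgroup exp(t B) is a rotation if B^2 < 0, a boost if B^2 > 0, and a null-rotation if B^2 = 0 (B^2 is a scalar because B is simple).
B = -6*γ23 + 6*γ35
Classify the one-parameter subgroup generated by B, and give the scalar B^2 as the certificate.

B^2 term by term: the squares give (-6)^2*(γ23)^2 + (6)^2*(γ35)^2 = 36*(-1) + 36*(+1) = 0 (each basis 2-blade squares to minus the product of its generators' squares); cross terms between blades sharing an index anticommute and cancel. So B^2 = 0.
Answer: null-rotation, certificate B^2 = 0. Certificate logic: 0 is a conjugation-invariant scalar, so its sign fixes rotation versus boost versus null-rotation outright.


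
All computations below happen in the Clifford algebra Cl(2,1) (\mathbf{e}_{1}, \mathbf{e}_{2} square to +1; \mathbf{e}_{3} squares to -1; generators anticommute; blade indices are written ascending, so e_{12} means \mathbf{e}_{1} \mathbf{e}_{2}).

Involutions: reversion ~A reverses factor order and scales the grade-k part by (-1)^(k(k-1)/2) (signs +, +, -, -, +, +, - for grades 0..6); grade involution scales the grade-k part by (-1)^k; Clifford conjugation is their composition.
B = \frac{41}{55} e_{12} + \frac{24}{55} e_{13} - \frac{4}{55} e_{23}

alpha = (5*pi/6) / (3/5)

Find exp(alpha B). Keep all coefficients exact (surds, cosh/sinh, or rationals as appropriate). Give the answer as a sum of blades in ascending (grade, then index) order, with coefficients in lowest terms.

B^2 term by term: the squares give (\frac{41}{55})^2*(e_{12})^2 + (\frac{24}{55})^2*(e_{13})^2 + (-\frac{4}{55})^2*(e_{23})^2 = \frac{1681}{3025}*(-1) + \frac{576}{3025}*(+1) + \frac{16}{3025}*(+1) = -\frac{9}{25} (each basis 2-blade squares to minus the product of its generators' squares); cross terms between blades sharing an index anticommute and cancel. So B^2 = -\frac{9}{25}.
B^2 = -\frac{9}{25} — the series telescopes trigonometrically here: l = \frac{3}{5}, alpha*l = \frac{5 \pi}{6}, so exp(alpha B) = cos(\frac{5 \pi}{6}) + (sin(\frac{5 \pi}{6})/(\frac{3}{5}))*B = - \frac{\sqrt{3}}{2} + (\frac{5}{6})*B.
Answer: - \frac{\sqrt{3}}{2} + \frac{41}{66} e_{12} + \frac{4}{11} e_{13} - \frac{2}{33} e_{23}
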